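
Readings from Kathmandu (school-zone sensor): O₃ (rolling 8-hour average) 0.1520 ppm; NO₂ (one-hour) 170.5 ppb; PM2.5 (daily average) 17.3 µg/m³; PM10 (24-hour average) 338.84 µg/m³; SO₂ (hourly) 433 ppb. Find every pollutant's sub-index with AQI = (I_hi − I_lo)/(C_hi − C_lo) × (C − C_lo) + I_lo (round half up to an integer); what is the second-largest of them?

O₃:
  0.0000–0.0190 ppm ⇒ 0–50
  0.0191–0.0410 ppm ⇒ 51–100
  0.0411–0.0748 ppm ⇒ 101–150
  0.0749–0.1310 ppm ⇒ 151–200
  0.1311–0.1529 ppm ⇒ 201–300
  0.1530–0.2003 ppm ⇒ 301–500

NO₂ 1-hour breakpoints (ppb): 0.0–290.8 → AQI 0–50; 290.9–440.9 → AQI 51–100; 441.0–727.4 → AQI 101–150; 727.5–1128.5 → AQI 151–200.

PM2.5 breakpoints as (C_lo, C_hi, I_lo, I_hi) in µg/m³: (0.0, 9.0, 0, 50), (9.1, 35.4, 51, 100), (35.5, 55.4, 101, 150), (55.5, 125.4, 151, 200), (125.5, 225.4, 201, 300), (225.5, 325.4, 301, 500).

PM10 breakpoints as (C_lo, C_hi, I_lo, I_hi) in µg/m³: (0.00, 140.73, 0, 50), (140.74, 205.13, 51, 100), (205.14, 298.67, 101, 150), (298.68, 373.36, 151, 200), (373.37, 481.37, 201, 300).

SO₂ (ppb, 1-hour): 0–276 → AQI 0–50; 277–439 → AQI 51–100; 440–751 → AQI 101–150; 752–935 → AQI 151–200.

177

O₃: 0.1520 ∈ [0.1311, 0.1529] ↔ index [201, 300].
201 + (0.1520−0.1311)·(300−201)/(0.1529−0.1311) = 201 + 0.0209·99/0.0218 ≈ 295.91, so AQI = 296.
NO₂ 170.5: bracket 0.0–290.8 → index 0–50; slope 50/290.8, offset 170.5.
AQI = 0 + 50/290.8·170.5 ≈ 29.32 ⇒ 29.
PM2.5 17.3: bracket 9.1–35.4 → index 51–100; slope 49/26.3, offset 8.2.
AQI = 51 + 49/26.3·8.2 ≈ 66.28 ⇒ 66.
PM10: 338.84 lies in 298.68–373.36, so I_lo=151, I_hi=200, C_lo=298.68, C_hi=373.36.
(200−151)/(373.36−298.68) × (338.84−298.68) + 151 = 49/74.68 × 40.16 + 151 ≈ 177.35 → 177.
SO₂: 433 ∈ [277, 439] ↔ index [51, 100].
51 + (433−277)·(100−51)/(439−277) = 51 + 156·49/162 ≈ 98.19, so AQI = 98.
Sub-indices: O₃→296, NO₂→29, PM2.5→66, PM10→177, SO₂→98. Ranked high→low: 296, 177, 98, 66, 29. Second-highest sub-index = 177.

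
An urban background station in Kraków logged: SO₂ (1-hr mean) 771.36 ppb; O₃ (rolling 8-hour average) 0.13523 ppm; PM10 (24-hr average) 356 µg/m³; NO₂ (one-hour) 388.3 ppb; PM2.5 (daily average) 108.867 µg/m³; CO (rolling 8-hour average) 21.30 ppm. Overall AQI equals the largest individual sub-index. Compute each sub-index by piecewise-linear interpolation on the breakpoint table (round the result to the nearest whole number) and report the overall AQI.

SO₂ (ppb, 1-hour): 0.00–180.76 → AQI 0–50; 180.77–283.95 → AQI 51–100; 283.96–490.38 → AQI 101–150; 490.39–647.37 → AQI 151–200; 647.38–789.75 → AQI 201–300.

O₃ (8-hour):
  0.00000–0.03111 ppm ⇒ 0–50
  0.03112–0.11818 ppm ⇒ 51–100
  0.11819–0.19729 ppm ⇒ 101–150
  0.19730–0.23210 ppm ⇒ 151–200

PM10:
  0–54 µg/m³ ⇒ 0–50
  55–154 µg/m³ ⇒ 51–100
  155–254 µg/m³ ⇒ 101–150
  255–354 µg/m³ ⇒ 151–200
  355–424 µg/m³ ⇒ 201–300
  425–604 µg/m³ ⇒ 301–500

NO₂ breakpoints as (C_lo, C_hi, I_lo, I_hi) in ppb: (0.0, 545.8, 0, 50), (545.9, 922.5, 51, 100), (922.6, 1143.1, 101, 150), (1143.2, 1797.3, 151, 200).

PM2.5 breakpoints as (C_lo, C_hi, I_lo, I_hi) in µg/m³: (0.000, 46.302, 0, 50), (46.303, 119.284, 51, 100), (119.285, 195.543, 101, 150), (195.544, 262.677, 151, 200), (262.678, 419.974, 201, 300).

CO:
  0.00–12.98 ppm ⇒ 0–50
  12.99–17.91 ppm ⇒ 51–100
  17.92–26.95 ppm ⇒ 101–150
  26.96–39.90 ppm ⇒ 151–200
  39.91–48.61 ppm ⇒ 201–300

287

SO₂: row 647.38–789.75 (AQI 201–300). (300−201)·(771.36−647.38)/(789.75−647.38) + 201 = 99·123.98/142.37 + 201 ≈ 287.21 → 287.
O₃: row 0.11819–0.19729 (AQI 101–150). (150−101)·(0.13523−0.11819)/(0.19729−0.11819) + 101 = 49·0.01704/0.07910 + 101 ≈ 111.56 → 112.
PM10 356: bracket 355–424 → index 201–300; slope 99/69, offset 1.
AQI = 201 + 99/69·1 ≈ 202.43 ⇒ 202.
NO₂: 388.3 ∈ [0.0, 545.8] ↔ index [0, 50].
0 + (388.3−0.0)·(50−0)/(545.8−0.0) = 0 + 388.3·50/545.8 ≈ 35.57, so AQI = 36.
PM2.5: row 46.303–119.284 (AQI 51–100). (100−51)·(108.867−46.303)/(119.284−46.303) + 51 = 49·62.564/72.981 + 51 ≈ 93.01 → 93.
CO 21.30: bracket 17.92–26.95 → index 101–150; slope 49/9.03, offset 3.38.
AQI = 101 + 49/9.03·3.38 ≈ 119.34 ⇒ 119.
Sub-indices: SO₂→287, O₃→112, PM10→202, NO₂→36, PM2.5→93, CO→119. Overall AQI = max = 287; dominant pollutant is SO₂.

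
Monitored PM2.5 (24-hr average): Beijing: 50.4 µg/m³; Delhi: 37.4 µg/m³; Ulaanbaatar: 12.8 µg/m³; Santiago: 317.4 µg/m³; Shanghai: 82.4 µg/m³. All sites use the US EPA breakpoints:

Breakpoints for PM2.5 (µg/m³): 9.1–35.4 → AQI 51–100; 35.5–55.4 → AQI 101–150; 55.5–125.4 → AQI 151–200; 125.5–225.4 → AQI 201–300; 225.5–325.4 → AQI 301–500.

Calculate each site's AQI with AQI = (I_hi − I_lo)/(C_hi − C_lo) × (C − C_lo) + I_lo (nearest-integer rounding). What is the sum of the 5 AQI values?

956

Beijing 50.4: bracket 35.5–55.4 → index 101–150; slope 49/19.9, offset 14.9.
AQI = 101 + 49/19.9·14.9 ≈ 137.69 ⇒ 138.
Delhi 37.4: bracket 35.5–55.4 → index 101–150; slope 49/19.9, offset 1.9.
AQI = 101 + 49/19.9·1.9 ≈ 105.68 ⇒ 106.
Ulaanbaatar: row 9.1–35.4 (AQI 51–100). (100−51)·(12.8−9.1)/(35.4−9.1) + 51 = 49·3.7/26.3 + 51 ≈ 57.89 → 58.
Santiago 317.4: bracket 225.5–325.4 → index 301–500; slope 199/99.9, offset 91.9.
AQI = 301 + 199/99.9·91.9 ≈ 484.06 ⇒ 484.
Shanghai: 82.4 lies in 55.5–125.4, so I_lo=151, I_hi=200, C_lo=55.5, C_hi=125.4.
(200−151)/(125.4−55.5) × (82.4−55.5) + 151 = 49/69.9 × 26.9 + 151 ≈ 169.86 → 170.
AQIs: Beijing=138, Delhi=106, Ulaanbaatar=58, Santiago=484, Shanghai=170. Sum = 138 + 106 + 58 + 484 + 170 = 956.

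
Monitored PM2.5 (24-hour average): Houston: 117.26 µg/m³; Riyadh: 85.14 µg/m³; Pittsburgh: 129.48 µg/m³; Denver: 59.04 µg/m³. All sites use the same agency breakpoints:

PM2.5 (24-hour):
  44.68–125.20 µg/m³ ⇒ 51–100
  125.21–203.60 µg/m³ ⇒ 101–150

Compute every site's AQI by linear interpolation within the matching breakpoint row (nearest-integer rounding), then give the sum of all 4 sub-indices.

Houston: 117.26 lies in 44.68–125.20, so I_lo=51, I_hi=100, C_lo=44.68, C_hi=125.20.
(100−51)/(125.20−44.68) × (117.26−44.68) + 51 = 49/80.52 × 72.58 + 51 ≈ 95.17 → 95.
Riyadh 85.14: bracket 44.68–125.20 → index 51–100; slope 49/80.52, offset 40.46.
AQI = 51 + 49/80.52·40.46 ≈ 75.62 ⇒ 76.
Pittsburgh: row 125.21–203.60 (AQI 101–150). (150−101)·(129.48−125.21)/(203.60−125.21) + 101 = 49·4.27/78.39 + 101 ≈ 103.67 → 104.
Denver: row 44.68–125.20 (AQI 51–100). (100−51)·(59.04−44.68)/(125.20−44.68) + 51 = 49·14.36/80.52 + 51 ≈ 59.74 → 60.
AQIs: Houston=95, Riyadh=76, Pittsburgh=104, Denver=60. Sum = 95 + 76 + 104 + 60 = 335.

335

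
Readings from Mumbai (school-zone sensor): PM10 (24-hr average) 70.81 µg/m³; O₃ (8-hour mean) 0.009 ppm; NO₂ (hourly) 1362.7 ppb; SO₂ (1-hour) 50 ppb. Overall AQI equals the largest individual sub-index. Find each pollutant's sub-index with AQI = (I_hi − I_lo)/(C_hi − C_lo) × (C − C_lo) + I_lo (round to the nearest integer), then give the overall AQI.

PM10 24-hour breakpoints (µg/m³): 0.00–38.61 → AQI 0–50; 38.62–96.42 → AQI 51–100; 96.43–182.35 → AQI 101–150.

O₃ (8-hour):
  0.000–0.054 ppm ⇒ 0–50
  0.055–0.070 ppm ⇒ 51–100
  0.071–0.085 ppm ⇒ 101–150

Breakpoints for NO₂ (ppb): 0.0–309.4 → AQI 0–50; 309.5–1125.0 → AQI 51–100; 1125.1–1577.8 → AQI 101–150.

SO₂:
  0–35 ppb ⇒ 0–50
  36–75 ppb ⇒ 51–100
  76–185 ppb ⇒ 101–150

127

PM10: row 38.62–96.42 (AQI 51–100). (100−51)·(70.81−38.62)/(96.42−38.62) + 51 = 49·32.19/57.80 + 51 ≈ 78.29 → 78.
O₃: 0.009 lies in 0.000–0.054, so I_lo=0, I_hi=50, C_lo=0.000, C_hi=0.054.
(50−0)/(0.054−0.000) × (0.009−0.000) + 0 = 50/0.054 × 0.009 + 0 ≈ 8.33 → 8.
NO₂: row 1125.1–1577.8 (AQI 101–150). (150−101)·(1362.7−1125.1)/(1577.8−1125.1) + 101 = 49·237.6/452.7 + 101 ≈ 126.72 → 127.
SO₂ 50: bracket 36–75 → index 51–100; slope 49/39, offset 14.
AQI = 51 + 49/39·14 ≈ 68.59 ⇒ 69.
Sub-indices: PM10→78, O₃→8, NO₂→127, SO₂→69. Overall AQI = max = 127; dominant pollutant is NO₂.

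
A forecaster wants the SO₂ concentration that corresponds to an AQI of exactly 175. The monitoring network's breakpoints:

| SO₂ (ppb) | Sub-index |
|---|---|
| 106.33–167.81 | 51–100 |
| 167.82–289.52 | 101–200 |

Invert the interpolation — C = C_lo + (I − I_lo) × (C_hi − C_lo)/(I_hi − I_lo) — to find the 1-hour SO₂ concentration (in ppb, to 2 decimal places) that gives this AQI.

AQI 175 lies in the 101–200 band, which corresponds to 167.82–289.52 ppb.
C = 167.82 + (175−101)×(289.52−167.82)/(200−101) = 167.82 + 74×121.70/99 ≈ 258.7877 ppb → 258.79 ppb to 2 dp.

258.79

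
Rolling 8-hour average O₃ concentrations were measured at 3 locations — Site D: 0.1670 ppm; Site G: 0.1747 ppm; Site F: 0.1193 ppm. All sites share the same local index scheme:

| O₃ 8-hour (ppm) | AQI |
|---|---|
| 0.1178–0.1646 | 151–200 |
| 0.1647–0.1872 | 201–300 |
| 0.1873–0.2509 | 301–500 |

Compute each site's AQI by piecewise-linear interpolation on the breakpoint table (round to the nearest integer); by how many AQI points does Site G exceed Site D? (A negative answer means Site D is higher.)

Site D: 0.1670 ∈ [0.1647, 0.1872] ↔ index [201, 300].
201 + (0.1670−0.1647)·(300−201)/(0.1872−0.1647) = 201 + 0.0023·99/0.0225 ≈ 211.12, so AQI = 211.
Site G: row 0.1647–0.1872 (AQI 201–300). (300−201)·(0.1747−0.1647)/(0.1872−0.1647) + 201 = 99·0.0100/0.0225 + 201 ≈ 245.00 → 245.
Site F 0.1193: bracket 0.1178–0.1646 → index 151–200; slope 49/0.0468, offset 0.0015.
AQI = 151 + 49/0.0468·0.0015 ≈ 152.57 ⇒ 153.
AQIs: Site D=211, Site G=245, Site F=153. Site G (245) − Site D (211) = 34.

34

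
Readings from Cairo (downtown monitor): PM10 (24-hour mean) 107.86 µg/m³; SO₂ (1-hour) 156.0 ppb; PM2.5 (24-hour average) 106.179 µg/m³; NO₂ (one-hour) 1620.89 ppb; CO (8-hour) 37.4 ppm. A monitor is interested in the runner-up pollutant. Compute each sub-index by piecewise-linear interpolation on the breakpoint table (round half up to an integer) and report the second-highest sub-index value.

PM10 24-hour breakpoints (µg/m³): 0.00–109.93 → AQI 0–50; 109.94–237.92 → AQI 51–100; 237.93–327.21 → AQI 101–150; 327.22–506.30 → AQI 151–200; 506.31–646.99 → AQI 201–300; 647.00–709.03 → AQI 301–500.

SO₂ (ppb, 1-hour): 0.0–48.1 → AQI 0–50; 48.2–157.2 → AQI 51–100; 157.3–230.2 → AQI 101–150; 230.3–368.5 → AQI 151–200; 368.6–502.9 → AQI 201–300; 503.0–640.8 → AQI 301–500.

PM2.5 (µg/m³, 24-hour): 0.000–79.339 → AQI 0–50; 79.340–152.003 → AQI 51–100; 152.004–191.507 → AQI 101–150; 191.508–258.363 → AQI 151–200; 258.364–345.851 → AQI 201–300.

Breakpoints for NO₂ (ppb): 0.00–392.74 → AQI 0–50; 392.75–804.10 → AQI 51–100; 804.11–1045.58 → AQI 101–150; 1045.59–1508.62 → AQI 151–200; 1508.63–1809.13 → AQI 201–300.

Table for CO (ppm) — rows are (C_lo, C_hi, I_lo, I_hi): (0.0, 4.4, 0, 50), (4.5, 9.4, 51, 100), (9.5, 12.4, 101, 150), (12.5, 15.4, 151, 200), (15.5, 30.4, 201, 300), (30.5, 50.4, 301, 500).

238

PM10: 107.86 lies in 0.00–109.93, so I_lo=0, I_hi=50, C_lo=0.00, C_hi=109.93.
(50−0)/(109.93−0.00) × (107.86−0.00) + 0 = 50/109.93 × 107.86 + 0 ≈ 49.06 → 49.
SO₂: row 48.2–157.2 (AQI 51–100). (100−51)·(156.0−48.2)/(157.2−48.2) + 51 = 49·107.8/109.0 + 51 ≈ 99.46 → 99.
PM2.5 106.179: bracket 79.340–152.003 → index 51–100; slope 49/72.663, offset 26.839.
AQI = 51 + 49/72.663·26.839 ≈ 69.10 ⇒ 69.
NO₂: 1620.89 lies in 1508.63–1809.13, so I_lo=201, I_hi=300, C_lo=1508.63, C_hi=1809.13.
(300−201)/(1809.13−1508.63) × (1620.89−1508.63) + 201 = 99/300.50 × 112.26 + 201 ≈ 237.98 → 238.
CO 37.4: bracket 30.5–50.4 → index 301–500; slope 199/19.9, offset 6.9.
AQI = 301 + 199/19.9·6.9 ≈ 370.00 ⇒ 370.
Sub-indices: PM10→49, SO₂→99, PM2.5→69, NO₂→238, CO→370. Ranked high→low: 370, 238, 99, 69, 49. Second-highest sub-index = 238.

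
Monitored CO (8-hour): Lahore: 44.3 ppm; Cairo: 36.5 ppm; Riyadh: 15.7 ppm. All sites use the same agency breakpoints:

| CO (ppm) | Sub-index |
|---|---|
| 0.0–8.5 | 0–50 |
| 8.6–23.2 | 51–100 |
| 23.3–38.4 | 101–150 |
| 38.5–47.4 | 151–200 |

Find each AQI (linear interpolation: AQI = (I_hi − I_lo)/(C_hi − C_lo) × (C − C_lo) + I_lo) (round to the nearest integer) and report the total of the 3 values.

Lahore: row 38.5–47.4 (AQI 151–200). (200−151)·(44.3−38.5)/(47.4−38.5) + 151 = 49·5.8/8.9 + 151 ≈ 182.93 → 183.
Cairo 36.5: bracket 23.3–38.4 → index 101–150; slope 49/15.1, offset 13.2.
AQI = 101 + 49/15.1·13.2 ≈ 143.83 ⇒ 144.
Riyadh: 15.7 lies in 8.6–23.2, so I_lo=51, I_hi=100, C_lo=8.6, C_hi=23.2.
(100−51)/(23.2−8.6) × (15.7−8.6) + 51 = 49/14.6 × 7.1 + 51 ≈ 74.83 → 75.
AQIs: Lahore=183, Cairo=144, Riyadh=75. Sum = 183 + 144 + 75 = 402.

402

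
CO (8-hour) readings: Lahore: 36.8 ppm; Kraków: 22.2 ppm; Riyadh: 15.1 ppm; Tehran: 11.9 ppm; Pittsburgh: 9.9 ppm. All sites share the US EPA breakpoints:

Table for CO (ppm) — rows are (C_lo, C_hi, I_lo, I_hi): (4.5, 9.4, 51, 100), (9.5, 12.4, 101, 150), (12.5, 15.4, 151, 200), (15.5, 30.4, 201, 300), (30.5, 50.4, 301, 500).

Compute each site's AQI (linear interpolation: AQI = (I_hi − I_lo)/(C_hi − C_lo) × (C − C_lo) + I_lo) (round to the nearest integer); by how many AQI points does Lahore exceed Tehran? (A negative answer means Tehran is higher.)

222

Lahore: 36.8 lies in 30.5–50.4, so I_lo=301, I_hi=500, C_lo=30.5, C_hi=50.4.
(500−301)/(50.4−30.5) × (36.8−30.5) + 301 = 199/19.9 × 6.3 + 301 ≈ 364.00 → 364.
Kraków: row 15.5–30.4 (AQI 201–300). (300−201)·(22.2−15.5)/(30.4−15.5) + 201 = 99·6.7/14.9 + 201 ≈ 245.52 → 246.
Riyadh: 15.1 ∈ [12.5, 15.4] ↔ index [151, 200].
151 + (15.1−12.5)·(200−151)/(15.4−12.5) = 151 + 2.6·49/2.9 ≈ 194.93, so AQI = 195.
Tehran: 11.9 ∈ [9.5, 12.4] ↔ index [101, 150].
101 + (11.9−9.5)·(150−101)/(12.4−9.5) = 101 + 2.4·49/2.9 ≈ 141.55, so AQI = 142.
Pittsburgh: 9.9 ∈ [9.5, 12.4] ↔ index [101, 150].
101 + (9.9−9.5)·(150−101)/(12.4−9.5) = 101 + 0.4·49/2.9 ≈ 107.76, so AQI = 108.
AQIs: Lahore=364, Kraków=246, Riyadh=195, Tehran=142, Pittsburgh=108. Lahore (364) − Tehran (142) = 222.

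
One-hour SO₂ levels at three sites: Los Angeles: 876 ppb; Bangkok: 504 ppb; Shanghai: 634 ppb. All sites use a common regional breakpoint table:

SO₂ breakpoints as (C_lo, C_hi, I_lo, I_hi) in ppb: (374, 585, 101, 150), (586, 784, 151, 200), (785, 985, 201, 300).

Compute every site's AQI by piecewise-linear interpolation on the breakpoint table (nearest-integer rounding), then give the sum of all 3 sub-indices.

540

Los Angeles: 876 lies in 785–985, so I_lo=201, I_hi=300, C_lo=785, C_hi=985.
(300−201)/(985−785) × (876−785) + 201 = 99/200 × 91 + 201 ≈ 246.05 → 246.
Bangkok 504: bracket 374–585 → index 101–150; slope 49/211, offset 130.
AQI = 101 + 49/211·130 ≈ 131.19 ⇒ 131.
Shanghai: 634 ∈ [586, 784] ↔ index [151, 200].
151 + (634−586)·(200−151)/(784−586) = 151 + 48·49/198 ≈ 162.88, so AQI = 163.
AQIs: Los Angeles=246, Bangkok=131, Shanghai=163. Sum = 246 + 131 + 163 = 540.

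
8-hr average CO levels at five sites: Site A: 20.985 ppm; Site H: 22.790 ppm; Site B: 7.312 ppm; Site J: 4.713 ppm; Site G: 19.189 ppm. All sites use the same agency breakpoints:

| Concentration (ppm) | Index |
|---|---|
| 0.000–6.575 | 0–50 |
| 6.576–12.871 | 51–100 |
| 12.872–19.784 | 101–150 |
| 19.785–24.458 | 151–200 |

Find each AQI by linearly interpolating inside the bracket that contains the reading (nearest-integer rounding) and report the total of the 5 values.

586

Site A: row 19.785–24.458 (AQI 151–200). (200−151)·(20.985−19.785)/(24.458−19.785) + 151 = 49·1.200/4.673 + 151 ≈ 163.58 → 164.
Site H: 22.790 ∈ [19.785, 24.458] ↔ index [151, 200].
151 + (22.790−19.785)·(200−151)/(24.458−19.785) = 151 + 3.005·49/4.673 ≈ 182.51, so AQI = 183.
Site B: 7.312 ∈ [6.576, 12.871] ↔ index [51, 100].
51 + (7.312−6.576)·(100−51)/(12.871−6.576) = 51 + 0.736·49/6.295 ≈ 56.73, so AQI = 57.
Site J: 4.713 ∈ [0.000, 6.575] ↔ index [0, 50].
0 + (4.713−0.000)·(50−0)/(6.575−0.000) = 0 + 4.713·50/6.575 ≈ 35.84, so AQI = 36.
Site G: 19.189 ∈ [12.872, 19.784] ↔ index [101, 150].
101 + (19.189−12.872)·(150−101)/(19.784−12.872) = 101 + 6.317·49/6.912 ≈ 145.78, so AQI = 146.
AQIs: Site A=164, Site H=183, Site B=57, Site J=36, Site G=146. Sum = 164 + 183 + 57 + 36 + 146 = 586.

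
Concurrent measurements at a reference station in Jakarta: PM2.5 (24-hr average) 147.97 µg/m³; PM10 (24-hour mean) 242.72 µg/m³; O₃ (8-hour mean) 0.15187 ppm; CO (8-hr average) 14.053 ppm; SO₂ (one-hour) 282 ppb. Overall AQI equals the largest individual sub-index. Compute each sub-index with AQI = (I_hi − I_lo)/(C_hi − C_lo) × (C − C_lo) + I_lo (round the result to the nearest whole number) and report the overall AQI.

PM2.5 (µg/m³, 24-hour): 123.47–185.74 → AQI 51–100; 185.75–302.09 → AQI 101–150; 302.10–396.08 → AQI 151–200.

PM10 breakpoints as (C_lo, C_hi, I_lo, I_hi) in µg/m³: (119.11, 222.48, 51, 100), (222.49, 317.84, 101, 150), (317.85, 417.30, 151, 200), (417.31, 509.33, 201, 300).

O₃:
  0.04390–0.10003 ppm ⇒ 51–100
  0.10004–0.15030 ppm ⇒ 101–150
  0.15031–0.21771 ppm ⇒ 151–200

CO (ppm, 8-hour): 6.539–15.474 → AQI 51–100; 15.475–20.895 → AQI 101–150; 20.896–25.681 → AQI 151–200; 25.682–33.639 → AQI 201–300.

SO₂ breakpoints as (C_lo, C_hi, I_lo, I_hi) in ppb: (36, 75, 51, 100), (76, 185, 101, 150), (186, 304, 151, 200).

PM2.5 147.97: bracket 123.47–185.74 → index 51–100; slope 49/62.27, offset 24.50.
AQI = 51 + 49/62.27·24.50 ≈ 70.28 ⇒ 70.
PM10: 242.72 ∈ [222.49, 317.84] ↔ index [101, 150].
101 + (242.72−222.49)·(150−101)/(317.84−222.49) = 101 + 20.23·49/95.35 ≈ 111.40, so AQI = 111.
O₃: 0.15187 lies in 0.15031–0.21771, so I_lo=151, I_hi=200, C_lo=0.15031, C_hi=0.21771.
(200−151)/(0.21771−0.15031) × (0.15187−0.15031) + 151 = 49/0.06740 × 0.00156 + 151 ≈ 152.13 → 152.
CO: 14.053 ∈ [6.539, 15.474] ↔ index [51, 100].
51 + (14.053−6.539)·(100−51)/(15.474−6.539) = 51 + 7.514·49/8.935 ≈ 92.21, so AQI = 92.
SO₂ 282: bracket 186–304 → index 151–200; slope 49/118, offset 96.
AQI = 151 + 49/118·96 ≈ 190.86 ⇒ 191.
Sub-indices: PM2.5→70, PM10→111, O₃→152, CO→92, SO₂→191. Overall AQI = max = 191; dominant pollutant is SO₂.

191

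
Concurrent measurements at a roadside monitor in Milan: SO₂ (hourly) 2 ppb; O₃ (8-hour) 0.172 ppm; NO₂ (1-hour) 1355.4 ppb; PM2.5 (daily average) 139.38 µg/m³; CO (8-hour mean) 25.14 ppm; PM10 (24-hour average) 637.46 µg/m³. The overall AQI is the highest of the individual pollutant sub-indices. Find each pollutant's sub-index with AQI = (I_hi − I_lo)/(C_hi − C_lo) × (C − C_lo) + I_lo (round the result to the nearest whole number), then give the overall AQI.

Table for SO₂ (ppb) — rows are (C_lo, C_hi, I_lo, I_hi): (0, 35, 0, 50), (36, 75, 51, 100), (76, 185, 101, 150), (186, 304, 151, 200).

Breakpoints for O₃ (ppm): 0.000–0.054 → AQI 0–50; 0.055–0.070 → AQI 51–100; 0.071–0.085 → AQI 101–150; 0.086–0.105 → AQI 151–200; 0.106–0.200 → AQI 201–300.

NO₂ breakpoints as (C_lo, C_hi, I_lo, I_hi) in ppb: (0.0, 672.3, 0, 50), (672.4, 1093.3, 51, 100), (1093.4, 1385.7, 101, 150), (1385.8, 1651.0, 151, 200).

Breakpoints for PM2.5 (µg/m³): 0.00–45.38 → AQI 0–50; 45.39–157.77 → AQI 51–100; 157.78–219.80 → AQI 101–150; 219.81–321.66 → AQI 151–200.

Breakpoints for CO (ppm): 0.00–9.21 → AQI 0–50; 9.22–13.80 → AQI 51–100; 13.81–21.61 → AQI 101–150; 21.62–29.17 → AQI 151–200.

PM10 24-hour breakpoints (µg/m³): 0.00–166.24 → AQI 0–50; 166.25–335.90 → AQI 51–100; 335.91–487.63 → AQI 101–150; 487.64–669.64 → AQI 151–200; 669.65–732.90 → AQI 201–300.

271

SO₂: row 0–35 (AQI 0–50). (50−0)·(2−0)/(35−0) + 0 = 50·2/35 + 0 ≈ 2.86 → 3.
O₃ 0.172: bracket 0.106–0.200 → index 201–300; slope 99/0.094, offset 0.066.
AQI = 201 + 99/0.094·0.066 ≈ 270.51 ⇒ 271.
NO₂: row 1093.4–1385.7 (AQI 101–150). (150−101)·(1355.4−1093.4)/(1385.7−1093.4) + 101 = 49·262.0/292.3 + 101 ≈ 144.92 → 145.
PM2.5 139.38: bracket 45.39–157.77 → index 51–100; slope 49/112.38, offset 93.99.
AQI = 51 + 49/112.38·93.99 ≈ 91.98 ⇒ 92.
CO: 25.14 lies in 21.62–29.17, so I_lo=151, I_hi=200, C_lo=21.62, C_hi=29.17.
(200−151)/(29.17−21.62) × (25.14−21.62) + 151 = 49/7.55 × 3.52 + 151 ≈ 173.85 → 174.
PM10 637.46: bracket 487.64–669.64 → index 151–200; slope 49/182.00, offset 149.82.
AQI = 151 + 49/182.00·149.82 ≈ 191.34 ⇒ 191.
Sub-indices: SO₂→3, O₃→271, NO₂→145, PM2.5→92, CO→174, PM10→191. Overall AQI = max = 271; dominant pollutant is O₃.
AQI 271: Very Unhealthy.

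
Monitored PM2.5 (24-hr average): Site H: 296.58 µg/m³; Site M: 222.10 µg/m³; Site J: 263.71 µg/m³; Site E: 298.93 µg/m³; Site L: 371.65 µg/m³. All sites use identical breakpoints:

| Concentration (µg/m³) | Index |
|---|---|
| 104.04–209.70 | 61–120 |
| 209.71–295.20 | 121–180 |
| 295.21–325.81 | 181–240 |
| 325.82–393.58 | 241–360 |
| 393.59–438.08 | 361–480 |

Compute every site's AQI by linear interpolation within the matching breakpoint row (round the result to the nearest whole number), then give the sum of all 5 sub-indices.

981

Site H 296.58: bracket 295.21–325.81 → index 181–240; slope 59/30.60, offset 1.37.
AQI = 181 + 59/30.60·1.37 ≈ 183.64 ⇒ 184.
Site M 222.10: bracket 209.71–295.20 → index 121–180; slope 59/85.49, offset 12.39.
AQI = 121 + 59/85.49·12.39 ≈ 129.55 ⇒ 130.
Site J: 263.71 ∈ [209.71, 295.20] ↔ index [121, 180].
121 + (263.71−209.71)·(180−121)/(295.20−209.71) = 121 + 54.00·59/85.49 ≈ 158.27, so AQI = 158.
Site E: 298.93 lies in 295.21–325.81, so I_lo=181, I_hi=240, C_lo=295.21, C_hi=325.81.
(240−181)/(325.81−295.21) × (298.93−295.21) + 181 = 59/30.60 × 3.72 + 181 ≈ 188.17 → 188.
Site L: 371.65 ∈ [325.82, 393.58] ↔ index [241, 360].
241 + (371.65−325.82)·(360−241)/(393.58−325.82) = 241 + 45.83·119/67.76 ≈ 321.49, so AQI = 321.
AQIs: Site H=184, Site M=130, Site J=158, Site E=188, Site L=321. Sum = 184 + 130 + 158 + 188 + 321 = 981.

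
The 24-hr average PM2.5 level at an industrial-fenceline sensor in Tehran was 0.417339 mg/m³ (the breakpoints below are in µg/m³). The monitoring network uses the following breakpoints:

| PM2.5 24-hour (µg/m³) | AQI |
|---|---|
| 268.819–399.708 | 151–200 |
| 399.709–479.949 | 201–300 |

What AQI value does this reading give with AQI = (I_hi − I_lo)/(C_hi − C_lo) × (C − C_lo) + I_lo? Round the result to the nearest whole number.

Convert: 0.417339 mg/m³ = 417.339 µg/m³.
PM2.5 417.339: bracket 399.709–479.949 → index 201–300; slope 99/80.240, offset 17.630.
AQI = 201 + 99/80.240·17.630 ≈ 222.75 ⇒ 223.

223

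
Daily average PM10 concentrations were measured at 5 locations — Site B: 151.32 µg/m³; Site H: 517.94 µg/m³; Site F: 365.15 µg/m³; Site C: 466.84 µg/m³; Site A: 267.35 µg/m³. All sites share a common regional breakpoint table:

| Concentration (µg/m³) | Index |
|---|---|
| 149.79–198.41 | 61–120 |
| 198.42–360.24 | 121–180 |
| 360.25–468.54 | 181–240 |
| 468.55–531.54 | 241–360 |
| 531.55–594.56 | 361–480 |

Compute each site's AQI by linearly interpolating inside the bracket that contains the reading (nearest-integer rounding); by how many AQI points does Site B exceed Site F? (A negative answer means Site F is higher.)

-121

Site B: 151.32 lies in 149.79–198.41, so I_lo=61, I_hi=120, C_lo=149.79, C_hi=198.41.
(120−61)/(198.41−149.79) × (151.32−149.79) + 61 = 59/48.62 × 1.53 + 61 ≈ 62.86 → 63.
Site H 517.94: bracket 468.55–531.54 → index 241–360; slope 119/62.99, offset 49.39.
AQI = 241 + 119/62.99·49.39 ≈ 334.31 ⇒ 334.
Site F: 365.15 ∈ [360.25, 468.54] ↔ index [181, 240].
181 + (365.15−360.25)·(240−181)/(468.54−360.25) = 181 + 4.90·59/108.29 ≈ 183.67, so AQI = 184.
Site C: row 360.25–468.54 (AQI 181–240). (240−181)·(466.84−360.25)/(468.54−360.25) + 181 = 59·106.59/108.29 + 181 ≈ 239.07 → 239.
Site A 267.35: bracket 198.42–360.24 → index 121–180; slope 59/161.82, offset 68.93.
AQI = 121 + 59/161.82·68.93 ≈ 146.13 ⇒ 146.
AQIs: Site B=63, Site H=334, Site F=184, Site C=239, Site A=146. Site B (63) − Site F (184) = -121.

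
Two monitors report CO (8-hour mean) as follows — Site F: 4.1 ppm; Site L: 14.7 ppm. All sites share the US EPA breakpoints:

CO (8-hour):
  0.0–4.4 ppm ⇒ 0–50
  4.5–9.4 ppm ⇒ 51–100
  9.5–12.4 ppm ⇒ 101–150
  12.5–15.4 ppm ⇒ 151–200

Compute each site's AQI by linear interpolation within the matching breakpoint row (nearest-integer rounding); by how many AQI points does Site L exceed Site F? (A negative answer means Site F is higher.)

Site F: 4.1 ∈ [0.0, 4.4] ↔ index [0, 50].
0 + (4.1−0.0)·(50−0)/(4.4−0.0) = 0 + 4.1·50/4.4 ≈ 46.59, so AQI = 47.
Site L: row 12.5–15.4 (AQI 151–200). (200−151)·(14.7−12.5)/(15.4−12.5) + 151 = 49·2.2/2.9 + 151 ≈ 188.17 → 188.
AQIs: Site F=47, Site L=188. Site L (188) − Site F (47) = 141.

141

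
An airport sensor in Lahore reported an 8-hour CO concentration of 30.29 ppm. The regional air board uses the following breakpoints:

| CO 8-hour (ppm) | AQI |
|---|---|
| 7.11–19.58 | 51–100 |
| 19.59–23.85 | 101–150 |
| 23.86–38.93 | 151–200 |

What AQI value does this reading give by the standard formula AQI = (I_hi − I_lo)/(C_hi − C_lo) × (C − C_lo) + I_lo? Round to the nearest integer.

172

CO: 30.29 ∈ [23.86, 38.93] ↔ index [151, 200].
151 + (30.29−23.86)·(200−151)/(38.93−23.86) = 151 + 6.43·49/15.07 ≈ 171.91, so AQI = 172.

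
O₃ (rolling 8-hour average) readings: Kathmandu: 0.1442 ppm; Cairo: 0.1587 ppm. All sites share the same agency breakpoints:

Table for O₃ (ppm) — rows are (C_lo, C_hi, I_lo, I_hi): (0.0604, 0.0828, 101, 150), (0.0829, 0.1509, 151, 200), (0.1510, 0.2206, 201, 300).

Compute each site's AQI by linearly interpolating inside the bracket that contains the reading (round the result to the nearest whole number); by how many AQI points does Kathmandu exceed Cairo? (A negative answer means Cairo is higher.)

Kathmandu: 0.1442 lies in 0.0829–0.1509, so I_lo=151, I_hi=200, C_lo=0.0829, C_hi=0.1509.
(200−151)/(0.1509−0.0829) × (0.1442−0.0829) + 151 = 49/0.0680 × 0.0613 + 151 ≈ 195.17 → 195.
Cairo: row 0.1510–0.2206 (AQI 201–300). (300−201)·(0.1587−0.1510)/(0.2206−0.1510) + 201 = 99·0.0077/0.0696 + 201 ≈ 211.95 → 212.
AQIs: Kathmandu=195, Cairo=212. Kathmandu (195) − Cairo (212) = -17.

-17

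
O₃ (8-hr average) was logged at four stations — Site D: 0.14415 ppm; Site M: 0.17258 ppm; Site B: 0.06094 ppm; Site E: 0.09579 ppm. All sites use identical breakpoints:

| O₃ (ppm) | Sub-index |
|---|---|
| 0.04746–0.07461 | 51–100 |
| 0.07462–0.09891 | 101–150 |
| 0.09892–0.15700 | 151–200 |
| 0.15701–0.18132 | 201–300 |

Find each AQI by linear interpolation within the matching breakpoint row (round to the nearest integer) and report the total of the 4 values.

Site D: 0.14415 ∈ [0.09892, 0.15700] ↔ index [151, 200].
151 + (0.14415−0.09892)·(200−151)/(0.15700−0.09892) = 151 + 0.04523·49/0.05808 ≈ 189.16, so AQI = 189.
Site M: 0.17258 lies in 0.15701–0.18132, so I_lo=201, I_hi=300, C_lo=0.15701, C_hi=0.18132.
(300−201)/(0.18132−0.15701) × (0.17258−0.15701) + 201 = 99/0.02431 × 0.01557 + 201 ≈ 264.41 → 264.
Site B: row 0.04746–0.07461 (AQI 51–100). (100−51)·(0.06094−0.04746)/(0.07461−0.04746) + 51 = 49·0.01348/0.02715 + 51 ≈ 75.33 → 75.
Site E: 0.09579 ∈ [0.07462, 0.09891] ↔ index [101, 150].
101 + (0.09579−0.07462)·(150−101)/(0.09891−0.07462) = 101 + 0.02117·49/0.02429 ≈ 143.71, so AQI = 144.
AQIs: Site D=189, Site M=264, Site B=75, Site E=144. Sum = 189 + 264 + 75 + 144 = 672.

672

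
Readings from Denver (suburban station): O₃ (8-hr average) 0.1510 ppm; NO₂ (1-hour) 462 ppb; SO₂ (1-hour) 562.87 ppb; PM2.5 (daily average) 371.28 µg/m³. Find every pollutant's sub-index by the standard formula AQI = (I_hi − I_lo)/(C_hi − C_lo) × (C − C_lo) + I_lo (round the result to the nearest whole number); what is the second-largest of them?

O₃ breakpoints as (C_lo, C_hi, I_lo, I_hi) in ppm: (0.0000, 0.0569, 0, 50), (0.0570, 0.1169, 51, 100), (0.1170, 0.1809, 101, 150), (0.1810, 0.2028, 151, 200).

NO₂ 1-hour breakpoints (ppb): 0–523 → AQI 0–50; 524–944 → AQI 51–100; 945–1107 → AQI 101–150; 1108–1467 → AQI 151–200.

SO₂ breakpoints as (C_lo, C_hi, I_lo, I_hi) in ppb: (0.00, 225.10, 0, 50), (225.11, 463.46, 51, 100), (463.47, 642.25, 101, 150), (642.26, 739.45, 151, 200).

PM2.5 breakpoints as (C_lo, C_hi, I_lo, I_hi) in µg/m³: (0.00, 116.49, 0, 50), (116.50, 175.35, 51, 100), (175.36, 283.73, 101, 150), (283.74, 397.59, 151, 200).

128

O₃: row 0.1170–0.1809 (AQI 101–150). (150−101)·(0.1510−0.1170)/(0.1809−0.1170) + 101 = 49·0.0340/0.0639 + 101 ≈ 127.07 → 127.
NO₂: 462 lies in 0–523, so I_lo=0, I_hi=50, C_lo=0, C_hi=523.
(50−0)/(523−0) × (462−0) + 0 = 50/523 × 462 + 0 ≈ 44.17 → 44.
SO₂ 562.87: bracket 463.47–642.25 → index 101–150; slope 49/178.78, offset 99.40.
AQI = 101 + 49/178.78·99.40 ≈ 128.24 ⇒ 128.
PM2.5 371.28: bracket 283.74–397.59 → index 151–200; slope 49/113.85, offset 87.54.
AQI = 151 + 49/113.85·87.54 ≈ 188.68 ⇒ 189.
Sub-indices: O₃→127, NO₂→44, SO₂→128, PM2.5→189. Ranked high→low: 189, 128, 127, 44. Second-highest sub-index = 128.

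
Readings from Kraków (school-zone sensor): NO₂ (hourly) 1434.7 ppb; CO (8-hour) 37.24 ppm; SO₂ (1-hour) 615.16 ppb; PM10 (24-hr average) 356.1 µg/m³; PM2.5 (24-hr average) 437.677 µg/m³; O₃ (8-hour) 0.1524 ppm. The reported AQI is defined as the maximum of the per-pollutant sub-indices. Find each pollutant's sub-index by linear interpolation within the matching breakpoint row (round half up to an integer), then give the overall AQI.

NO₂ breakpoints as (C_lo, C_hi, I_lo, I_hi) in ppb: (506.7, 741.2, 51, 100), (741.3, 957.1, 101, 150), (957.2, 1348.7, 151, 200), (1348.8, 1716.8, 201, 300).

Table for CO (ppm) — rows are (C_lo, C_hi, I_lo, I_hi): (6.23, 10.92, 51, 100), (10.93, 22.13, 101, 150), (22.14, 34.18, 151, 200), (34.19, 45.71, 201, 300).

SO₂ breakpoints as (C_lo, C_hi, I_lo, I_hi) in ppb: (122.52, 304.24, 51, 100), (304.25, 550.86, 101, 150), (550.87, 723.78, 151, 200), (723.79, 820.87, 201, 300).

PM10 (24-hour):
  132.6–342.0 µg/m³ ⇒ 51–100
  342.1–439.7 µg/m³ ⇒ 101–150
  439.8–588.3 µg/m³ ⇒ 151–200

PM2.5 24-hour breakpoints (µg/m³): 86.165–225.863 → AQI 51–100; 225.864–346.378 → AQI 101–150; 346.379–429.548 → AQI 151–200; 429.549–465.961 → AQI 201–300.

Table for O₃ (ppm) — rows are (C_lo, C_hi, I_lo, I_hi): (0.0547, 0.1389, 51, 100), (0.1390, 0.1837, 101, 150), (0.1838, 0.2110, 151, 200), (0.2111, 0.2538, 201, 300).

NO₂: 1434.7 lies in 1348.8–1716.8, so I_lo=201, I_hi=300, C_lo=1348.8, C_hi=1716.8.
(300−201)/(1716.8−1348.8) × (1434.7−1348.8) + 201 = 99/368.0 × 85.9 + 201 ≈ 224.11 → 224.
CO: row 34.19–45.71 (AQI 201–300). (300−201)·(37.24−34.19)/(45.71−34.19) + 201 = 99·3.05/11.52 + 201 ≈ 227.21 → 227.
SO₂ 615.16: bracket 550.87–723.78 → index 151–200; slope 49/172.91, offset 64.29.
AQI = 151 + 49/172.91·64.29 ≈ 169.22 ⇒ 169.
PM10: row 342.1–439.7 (AQI 101–150). (150−101)·(356.1−342.1)/(439.7−342.1) + 101 = 49·14.0/97.6 + 101 ≈ 108.03 → 108.
PM2.5: row 429.549–465.961 (AQI 201–300). (300−201)·(437.677−429.549)/(465.961−429.549) + 201 = 99·8.128/36.412 + 201 ≈ 223.10 → 223.
O₃: 0.1524 ∈ [0.1390, 0.1837] ↔ index [101, 150].
101 + (0.1524−0.1390)·(150−101)/(0.1837−0.1390) = 101 + 0.0134·49/0.0447 ≈ 115.69, so AQI = 116.
Sub-indices: NO₂→224, CO→227, SO₂→169, PM10→108, PM2.5→223, O₃→116. Overall AQI = max = 227; dominant pollutant is CO.

227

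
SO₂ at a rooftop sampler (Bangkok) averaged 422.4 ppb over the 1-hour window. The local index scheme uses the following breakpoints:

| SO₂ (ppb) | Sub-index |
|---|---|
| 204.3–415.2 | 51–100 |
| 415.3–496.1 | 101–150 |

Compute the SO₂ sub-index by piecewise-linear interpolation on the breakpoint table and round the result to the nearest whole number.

SO₂ 422.4: bracket 415.3–496.1 → index 101–150; slope 49/80.8, offset 7.1.
AQI = 101 + 49/80.8·7.1 ≈ 105.31 ⇒ 105.

105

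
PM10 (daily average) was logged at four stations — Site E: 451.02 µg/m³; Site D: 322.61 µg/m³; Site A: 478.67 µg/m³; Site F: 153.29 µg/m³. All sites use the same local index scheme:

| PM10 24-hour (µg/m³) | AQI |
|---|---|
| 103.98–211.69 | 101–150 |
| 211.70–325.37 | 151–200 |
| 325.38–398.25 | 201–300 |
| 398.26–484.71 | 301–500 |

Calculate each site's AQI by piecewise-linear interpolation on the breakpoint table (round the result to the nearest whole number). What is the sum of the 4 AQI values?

Site E: row 398.26–484.71 (AQI 301–500). (500−301)·(451.02−398.26)/(484.71−398.26) + 301 = 199·52.76/86.45 + 301 ≈ 422.45 → 422.
Site D: row 211.70–325.37 (AQI 151–200). (200−151)·(322.61−211.70)/(325.37−211.70) + 151 = 49·110.91/113.67 + 151 ≈ 198.81 → 199.
Site A: row 398.26–484.71 (AQI 301–500). (500−301)·(478.67−398.26)/(484.71−398.26) + 301 = 199·80.41/86.45 + 301 ≈ 486.10 → 486.
Site F: row 103.98–211.69 (AQI 101–150). (150−101)·(153.29−103.98)/(211.69−103.98) + 101 = 49·49.31/107.71 + 101 ≈ 123.43 → 123.
AQIs: Site E=422, Site D=199, Site A=486, Site F=123. Sum = 422 + 199 + 486 + 123 = 1230.

1230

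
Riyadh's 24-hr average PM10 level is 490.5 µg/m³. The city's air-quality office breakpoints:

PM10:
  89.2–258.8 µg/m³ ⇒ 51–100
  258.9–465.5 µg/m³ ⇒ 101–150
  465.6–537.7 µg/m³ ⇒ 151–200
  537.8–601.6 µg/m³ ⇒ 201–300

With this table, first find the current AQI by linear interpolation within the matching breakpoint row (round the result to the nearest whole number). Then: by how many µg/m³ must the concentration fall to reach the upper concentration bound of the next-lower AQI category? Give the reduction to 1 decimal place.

PM10: 490.5 ∈ [465.6, 537.7] ↔ index [151, 200].
151 + (490.5−465.6)·(200−151)/(537.7−465.6) = 151 + 24.9·49/72.1 ≈ 167.92, so AQI = 168.
Current AQI 168 is in the Unhealthy range (151–200). The next-lower category tops out at AQI 150, whose upper concentration bound is 465.5 µg/m³.
Reduction needed = 490.5 − 465.5 = 25.0 µg/m³.

25.0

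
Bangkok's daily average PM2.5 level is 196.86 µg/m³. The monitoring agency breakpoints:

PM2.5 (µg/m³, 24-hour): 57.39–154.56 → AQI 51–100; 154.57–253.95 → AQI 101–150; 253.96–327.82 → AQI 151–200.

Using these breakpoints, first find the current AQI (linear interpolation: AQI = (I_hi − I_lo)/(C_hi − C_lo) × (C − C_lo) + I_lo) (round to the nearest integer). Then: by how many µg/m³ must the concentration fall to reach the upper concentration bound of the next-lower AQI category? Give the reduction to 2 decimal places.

42.30

PM2.5 196.86: bracket 154.57–253.95 → index 101–150; slope 49/99.38, offset 42.29.
AQI = 101 + 49/99.38·42.29 ≈ 121.85 ⇒ 122.
Current AQI 122 is in the Unhealthy for Sensitive Groups range (101–150). The next-lower category tops out at AQI 100, whose upper concentration bound is 154.56 µg/m³.
Reduction needed = 196.86 − 154.56 = 42.30 µg/m³.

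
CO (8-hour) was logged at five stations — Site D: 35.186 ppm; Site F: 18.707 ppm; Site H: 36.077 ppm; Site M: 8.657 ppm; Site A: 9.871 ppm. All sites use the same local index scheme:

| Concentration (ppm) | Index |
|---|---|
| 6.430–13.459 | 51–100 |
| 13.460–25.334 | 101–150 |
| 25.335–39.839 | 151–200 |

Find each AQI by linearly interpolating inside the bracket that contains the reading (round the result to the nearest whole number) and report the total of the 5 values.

636

Site D: 35.186 lies in 25.335–39.839, so I_lo=151, I_hi=200, C_lo=25.335, C_hi=39.839.
(200−151)/(39.839−25.335) × (35.186−25.335) + 151 = 49/14.504 × 9.851 + 151 ≈ 184.28 → 184.
Site F: row 13.460–25.334 (AQI 101–150). (150−101)·(18.707−13.460)/(25.334−13.460) + 101 = 49·5.247/11.874 + 101 ≈ 122.65 → 123.
Site H 36.077: bracket 25.335–39.839 → index 151–200; slope 49/14.504, offset 10.742.
AQI = 151 + 49/14.504·10.742 ≈ 187.29 ⇒ 187.
Site M: row 6.430–13.459 (AQI 51–100). (100−51)·(8.657−6.430)/(13.459−6.430) + 51 = 49·2.227/7.029 + 51 ≈ 66.52 → 67.
Site A: row 6.430–13.459 (AQI 51–100). (100−51)·(9.871−6.430)/(13.459−6.430) + 51 = 49·3.441/7.029 + 51 ≈ 74.99 → 75.
AQIs: Site D=184, Site F=123, Site H=187, Site M=67, Site A=75. Sum = 184 + 123 + 187 + 67 + 75 = 636.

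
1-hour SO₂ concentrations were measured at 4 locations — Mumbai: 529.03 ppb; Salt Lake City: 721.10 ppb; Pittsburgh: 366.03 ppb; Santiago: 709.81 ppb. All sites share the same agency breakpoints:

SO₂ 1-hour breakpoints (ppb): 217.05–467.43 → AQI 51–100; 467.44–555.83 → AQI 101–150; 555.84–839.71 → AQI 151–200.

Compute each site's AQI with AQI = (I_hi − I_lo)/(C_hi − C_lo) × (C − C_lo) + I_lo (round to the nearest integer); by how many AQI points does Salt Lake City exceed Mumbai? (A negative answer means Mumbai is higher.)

Mumbai 529.03: bracket 467.44–555.83 → index 101–150; slope 49/88.39, offset 61.59.
AQI = 101 + 49/88.39·61.59 ≈ 135.14 ⇒ 135.
Salt Lake City: 721.10 lies in 555.84–839.71, so I_lo=151, I_hi=200, C_lo=555.84, C_hi=839.71.
(200−151)/(839.71−555.84) × (721.10−555.84) + 151 = 49/283.87 × 165.26 + 151 ≈ 179.53 → 180.
Pittsburgh: row 217.05–467.43 (AQI 51–100). (100−51)·(366.03−217.05)/(467.43−217.05) + 51 = 49·148.98/250.38 + 51 ≈ 80.16 → 80.
Santiago: 709.81 ∈ [555.84, 839.71] ↔ index [151, 200].
151 + (709.81−555.84)·(200−151)/(839.71−555.84) = 151 + 153.97·49/283.87 ≈ 177.58, so AQI = 178.
AQIs: Mumbai=135, Salt Lake City=180, Pittsburgh=80, Santiago=178. Salt Lake City (180) − Mumbai (135) = 45.

45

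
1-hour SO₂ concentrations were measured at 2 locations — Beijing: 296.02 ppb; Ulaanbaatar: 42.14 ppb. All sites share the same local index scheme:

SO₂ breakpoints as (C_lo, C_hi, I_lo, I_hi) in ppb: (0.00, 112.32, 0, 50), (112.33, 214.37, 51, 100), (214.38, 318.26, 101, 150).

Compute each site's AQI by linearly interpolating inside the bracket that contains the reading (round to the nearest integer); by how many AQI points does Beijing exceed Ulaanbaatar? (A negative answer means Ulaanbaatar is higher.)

Beijing: row 214.38–318.26 (AQI 101–150). (150−101)·(296.02−214.38)/(318.26−214.38) + 101 = 49·81.64/103.88 + 101 ≈ 139.51 → 140.
Ulaanbaatar 42.14: bracket 0.00–112.32 → index 0–50; slope 50/112.32, offset 42.14.
AQI = 0 + 50/112.32·42.14 ≈ 18.76 ⇒ 19.
AQIs: Beijing=140, Ulaanbaatar=19. Beijing (140) − Ulaanbaatar (19) = 121.

121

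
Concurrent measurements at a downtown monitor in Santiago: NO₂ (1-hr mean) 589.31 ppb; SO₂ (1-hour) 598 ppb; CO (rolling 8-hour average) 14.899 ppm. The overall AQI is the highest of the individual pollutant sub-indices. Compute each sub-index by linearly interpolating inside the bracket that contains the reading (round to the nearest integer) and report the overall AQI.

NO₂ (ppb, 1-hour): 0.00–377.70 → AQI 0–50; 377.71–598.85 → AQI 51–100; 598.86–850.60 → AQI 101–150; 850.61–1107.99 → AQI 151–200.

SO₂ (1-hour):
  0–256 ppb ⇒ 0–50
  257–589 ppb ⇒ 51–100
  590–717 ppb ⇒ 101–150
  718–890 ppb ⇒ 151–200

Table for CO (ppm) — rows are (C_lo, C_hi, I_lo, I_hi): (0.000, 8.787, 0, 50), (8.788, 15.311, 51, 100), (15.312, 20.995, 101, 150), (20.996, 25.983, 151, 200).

104

NO₂: row 377.71–598.85 (AQI 51–100). (100−51)·(589.31−377.71)/(598.85−377.71) + 51 = 49·211.60/221.14 + 51 ≈ 97.89 → 98.
SO₂ 598: bracket 590–717 → index 101–150; slope 49/127, offset 8.
AQI = 101 + 49/127·8 ≈ 104.09 ⇒ 104.
CO: 14.899 lies in 8.788–15.311, so I_lo=51, I_hi=100, C_lo=8.788, C_hi=15.311.
(100−51)/(15.311−8.788) × (14.899−8.788) + 51 = 49/6.523 × 6.111 + 51 ≈ 96.91 → 97.
Sub-indices: NO₂→98, SO₂→104, CO→97. Overall AQI = max = 104; dominant pollutant is SO₂.
AQI 104: Unhealthy for Sensitive Groups.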